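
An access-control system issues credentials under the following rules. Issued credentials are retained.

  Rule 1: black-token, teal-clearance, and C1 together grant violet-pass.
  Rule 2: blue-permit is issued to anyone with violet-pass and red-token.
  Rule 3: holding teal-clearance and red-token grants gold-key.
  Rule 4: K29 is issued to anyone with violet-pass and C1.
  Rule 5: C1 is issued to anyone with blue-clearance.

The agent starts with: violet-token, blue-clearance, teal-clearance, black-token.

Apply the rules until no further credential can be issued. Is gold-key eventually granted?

No

gold-key would need teal-clearance and red-token (Rule 3), but red-token is never granted.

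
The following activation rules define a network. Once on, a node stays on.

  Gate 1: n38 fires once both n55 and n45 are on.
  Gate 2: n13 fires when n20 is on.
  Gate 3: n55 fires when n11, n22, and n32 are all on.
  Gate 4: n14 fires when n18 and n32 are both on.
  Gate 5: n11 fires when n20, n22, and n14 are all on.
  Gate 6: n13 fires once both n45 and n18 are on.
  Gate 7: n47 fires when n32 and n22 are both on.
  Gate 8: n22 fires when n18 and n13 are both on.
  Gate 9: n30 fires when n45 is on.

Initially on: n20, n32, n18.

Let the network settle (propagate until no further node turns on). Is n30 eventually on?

n30 would need n45 (Gate 9), but n45 never turns on.

No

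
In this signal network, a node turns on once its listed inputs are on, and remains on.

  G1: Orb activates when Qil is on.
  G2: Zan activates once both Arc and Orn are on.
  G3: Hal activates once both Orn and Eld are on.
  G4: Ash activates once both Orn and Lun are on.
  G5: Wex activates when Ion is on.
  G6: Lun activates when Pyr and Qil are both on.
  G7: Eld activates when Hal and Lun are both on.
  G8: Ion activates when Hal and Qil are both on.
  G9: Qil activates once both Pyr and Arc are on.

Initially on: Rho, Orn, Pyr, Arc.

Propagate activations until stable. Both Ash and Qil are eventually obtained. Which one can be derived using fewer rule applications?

Qil: Pyr and Arc are on, so Qil activates (G9). [1 rule application]
Ash: G9: Pyr and Arc on → Qil on. G6: Pyr and Qil on → Lun on. G4: Orn and Lun on → Ash on. [3 rule applications]
Qil needs fewer.

Qil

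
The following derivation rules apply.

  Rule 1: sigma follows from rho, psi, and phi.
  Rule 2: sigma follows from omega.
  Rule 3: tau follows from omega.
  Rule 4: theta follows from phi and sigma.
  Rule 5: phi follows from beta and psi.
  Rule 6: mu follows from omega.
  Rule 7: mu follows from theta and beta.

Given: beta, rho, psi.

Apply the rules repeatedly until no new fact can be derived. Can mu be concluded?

From beta and psi, Rule 5 gives phi.
From rho, psi, and phi, Rule 1 gives sigma.
phi and sigma hold, so theta follows (Rule 4).
From theta and beta, Rule 7 gives mu.

Yes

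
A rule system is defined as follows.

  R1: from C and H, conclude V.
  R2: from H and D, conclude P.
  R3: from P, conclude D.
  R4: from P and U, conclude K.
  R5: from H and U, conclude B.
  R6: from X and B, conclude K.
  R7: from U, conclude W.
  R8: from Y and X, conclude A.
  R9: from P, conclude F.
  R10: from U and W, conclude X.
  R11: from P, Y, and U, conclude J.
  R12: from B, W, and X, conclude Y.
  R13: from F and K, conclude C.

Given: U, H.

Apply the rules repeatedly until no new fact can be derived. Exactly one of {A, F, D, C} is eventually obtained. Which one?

U holds, so W follows (R7).
H and U hold, so B follows (R5).
From U and W, R10 gives X.
From B, W, and X, R12 gives Y.
Y and X hold, so A follows (R8).
F would need P (R9), but P is never established. D would need P (R3), but P is never established. C would need F and K (R13), but F is never established.

A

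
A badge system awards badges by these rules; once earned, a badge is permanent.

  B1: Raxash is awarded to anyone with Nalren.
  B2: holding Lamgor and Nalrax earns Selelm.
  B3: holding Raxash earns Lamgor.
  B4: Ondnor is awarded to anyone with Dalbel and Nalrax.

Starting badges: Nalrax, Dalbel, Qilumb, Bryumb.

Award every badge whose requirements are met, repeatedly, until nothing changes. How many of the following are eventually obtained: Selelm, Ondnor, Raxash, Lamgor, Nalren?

With Dalbel and Nalrax, Ondnor is earned (B4).
Selelm would need Lamgor and Nalrax (B2), but Lamgor is never earned.
Ondnor: reached.
Raxash would need Nalren (B1), but Nalren is never earned.
Lamgor would need Raxash (B3), but Raxash is never earned.
No rule produces Nalren, and it is not given.
Reached: Ondnor — 1 of the 5.

1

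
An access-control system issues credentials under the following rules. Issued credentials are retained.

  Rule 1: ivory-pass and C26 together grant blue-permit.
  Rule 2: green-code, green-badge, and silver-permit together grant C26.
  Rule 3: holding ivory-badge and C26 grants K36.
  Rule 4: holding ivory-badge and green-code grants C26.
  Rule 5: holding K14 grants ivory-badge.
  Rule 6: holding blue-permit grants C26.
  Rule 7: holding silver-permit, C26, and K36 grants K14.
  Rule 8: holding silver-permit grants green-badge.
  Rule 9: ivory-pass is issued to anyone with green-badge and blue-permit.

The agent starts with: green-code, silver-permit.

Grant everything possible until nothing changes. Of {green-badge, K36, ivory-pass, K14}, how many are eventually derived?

Holding silver-permit grants green-badge (Rule 8).
green-badge: reached.
K36 would need ivory-badge and C26 (Rule 3), but ivory-badge is never granted.
ivory-pass would need green-badge and blue-permit (Rule 9), but blue-permit is never granted.
K14 would need silver-permit, C26, and K36 (Rule 7), but K36 is never granted.
Reached: green-badge — 1 of the 4.

1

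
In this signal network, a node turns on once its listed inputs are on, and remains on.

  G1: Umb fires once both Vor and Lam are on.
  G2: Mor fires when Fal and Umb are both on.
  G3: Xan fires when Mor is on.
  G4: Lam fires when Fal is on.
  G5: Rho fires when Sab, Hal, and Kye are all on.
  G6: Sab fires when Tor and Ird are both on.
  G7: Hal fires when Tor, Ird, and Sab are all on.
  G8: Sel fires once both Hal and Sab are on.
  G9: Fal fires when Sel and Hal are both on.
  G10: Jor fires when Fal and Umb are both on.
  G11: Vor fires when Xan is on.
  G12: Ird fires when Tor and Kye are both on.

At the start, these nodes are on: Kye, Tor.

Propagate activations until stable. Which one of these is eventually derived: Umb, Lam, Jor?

G12: Tor and Kye on → Ird on.
Tor and Ird are on, so Sab fires (G6).
Tor, Ird, and Sab are on, so Hal fires (G7).
G8: Hal and Sab on → Sel on.
Sel and Hal are on, so Fal fires (G9).
G4: Fal on → Lam on.
Umb would need Vor and Lam (G1), but Vor never turns on. Jor would need Fal and Umb (G10), but Umb never turns on.

Lam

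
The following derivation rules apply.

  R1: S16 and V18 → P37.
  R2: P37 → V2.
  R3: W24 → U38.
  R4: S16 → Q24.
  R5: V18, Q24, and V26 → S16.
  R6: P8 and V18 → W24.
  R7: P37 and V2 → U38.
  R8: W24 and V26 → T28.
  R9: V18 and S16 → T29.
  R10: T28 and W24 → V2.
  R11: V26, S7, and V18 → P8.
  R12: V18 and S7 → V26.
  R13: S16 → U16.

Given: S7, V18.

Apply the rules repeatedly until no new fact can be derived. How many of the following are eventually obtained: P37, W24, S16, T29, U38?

2

From V18 and S7, R12 gives V26.
From V26, S7, and V18, R11 gives P8.
From P8 and V18, R6 gives W24.
From W24, R3 gives U38.
P37 would need S16 and V18 (R1), but S16 is never established.
W24: reached.
S16 would need V18, Q24, and V26 (R5), but Q24 is never established.
T29 would need V18 and S16 (R9), but S16 is never established.
U38: reached.
Reached: W24 and U38 — 2 of the 5.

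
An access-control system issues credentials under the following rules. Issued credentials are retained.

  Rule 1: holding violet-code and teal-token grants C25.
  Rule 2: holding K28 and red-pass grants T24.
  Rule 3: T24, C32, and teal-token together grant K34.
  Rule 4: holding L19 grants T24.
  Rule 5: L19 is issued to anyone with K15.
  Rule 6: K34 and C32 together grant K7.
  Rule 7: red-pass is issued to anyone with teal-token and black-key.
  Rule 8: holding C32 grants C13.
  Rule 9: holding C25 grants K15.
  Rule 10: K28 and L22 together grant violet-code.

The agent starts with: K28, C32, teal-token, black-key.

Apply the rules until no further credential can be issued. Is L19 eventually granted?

L19 would need K15 (Rule 5), but K15 is never granted.

No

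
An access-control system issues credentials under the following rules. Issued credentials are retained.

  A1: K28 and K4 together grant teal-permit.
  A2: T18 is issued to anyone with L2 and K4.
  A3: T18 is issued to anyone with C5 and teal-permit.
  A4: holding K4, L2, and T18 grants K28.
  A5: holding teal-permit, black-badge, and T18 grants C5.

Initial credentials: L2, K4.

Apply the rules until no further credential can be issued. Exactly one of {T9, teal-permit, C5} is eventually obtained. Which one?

Holding L2 and K4 grants T18 (A2).
Holding K4, L2, and T18 grants K28 (A4).
Holding K28 and K4 grants teal-permit (A1).
C5 would need teal-permit, black-badge, and T18 (A5), but black-badge is never granted. No rule produces T9, and it is not given.

teal-permit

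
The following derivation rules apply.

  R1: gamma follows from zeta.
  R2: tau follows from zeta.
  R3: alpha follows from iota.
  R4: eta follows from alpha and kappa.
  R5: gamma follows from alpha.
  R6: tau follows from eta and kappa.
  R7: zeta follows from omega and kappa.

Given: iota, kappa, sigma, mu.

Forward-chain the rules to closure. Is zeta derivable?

zeta would need omega and kappa (R7), but omega is never established.

No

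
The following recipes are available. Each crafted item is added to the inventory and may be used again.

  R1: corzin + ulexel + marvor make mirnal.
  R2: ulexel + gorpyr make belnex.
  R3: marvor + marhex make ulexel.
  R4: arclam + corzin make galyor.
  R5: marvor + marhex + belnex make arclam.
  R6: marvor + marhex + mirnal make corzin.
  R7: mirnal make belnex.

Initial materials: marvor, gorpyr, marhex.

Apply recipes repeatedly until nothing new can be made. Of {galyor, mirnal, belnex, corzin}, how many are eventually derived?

Using R3, marvor and marhex make ulexel.
ulexel + gorpyr → belnex (R2).
galyor would need arclam and corzin (R4), but corzin is never obtained.
mirnal would need corzin, ulexel, and marvor (R1), but corzin is never obtained.
belnex: reached.
corzin would need marvor, marhex, and mirnal (R6), but mirnal is never obtained.
Reached: belnex — 1 of the 4.

1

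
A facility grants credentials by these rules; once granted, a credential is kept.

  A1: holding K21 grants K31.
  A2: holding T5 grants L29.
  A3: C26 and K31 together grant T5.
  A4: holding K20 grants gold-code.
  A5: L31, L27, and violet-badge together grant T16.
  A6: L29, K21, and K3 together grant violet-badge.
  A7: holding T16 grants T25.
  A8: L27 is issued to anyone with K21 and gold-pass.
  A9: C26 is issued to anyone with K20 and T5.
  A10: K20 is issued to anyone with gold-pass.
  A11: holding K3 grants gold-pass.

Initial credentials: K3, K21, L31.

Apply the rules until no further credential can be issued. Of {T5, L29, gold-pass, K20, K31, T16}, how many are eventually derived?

Holding K3 grants gold-pass (A11).
Holding K21 grants K31 (A1).
Holding gold-pass grants K20 (A10).
T5 would need C26 and K31 (A3), but C26 is never granted.
L29 would need T5 (A2), but T5 is never granted.
gold-pass: reached.
K20: reached.
K31: reached.
T16 would need L31, L27, and violet-badge (A5), but violet-badge is never granted.
Reached: gold-pass, K20, and K31 — 3 of the 6.

3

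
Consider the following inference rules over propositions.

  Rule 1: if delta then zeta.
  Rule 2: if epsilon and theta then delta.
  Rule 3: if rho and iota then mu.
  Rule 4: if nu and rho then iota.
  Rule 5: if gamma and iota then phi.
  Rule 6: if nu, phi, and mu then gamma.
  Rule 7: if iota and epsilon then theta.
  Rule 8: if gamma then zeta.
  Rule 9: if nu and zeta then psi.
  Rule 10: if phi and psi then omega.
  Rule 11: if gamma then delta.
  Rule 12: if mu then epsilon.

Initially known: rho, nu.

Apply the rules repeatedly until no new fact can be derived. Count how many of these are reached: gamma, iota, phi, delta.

2

From nu and rho, Rule 4 gives iota.
rho and iota hold, so mu follows (Rule 3).
mu holds, so epsilon follows (Rule 12).
iota and epsilon hold, so theta follows (Rule 7).
From epsilon and theta, Rule 2 gives delta.
gamma would need nu, phi, and mu (Rule 6), but phi is never established.
iota: reached.
phi would need gamma and iota (Rule 5), but gamma is never established.
delta: reached.
Reached: iota and delta — 2 of the 4.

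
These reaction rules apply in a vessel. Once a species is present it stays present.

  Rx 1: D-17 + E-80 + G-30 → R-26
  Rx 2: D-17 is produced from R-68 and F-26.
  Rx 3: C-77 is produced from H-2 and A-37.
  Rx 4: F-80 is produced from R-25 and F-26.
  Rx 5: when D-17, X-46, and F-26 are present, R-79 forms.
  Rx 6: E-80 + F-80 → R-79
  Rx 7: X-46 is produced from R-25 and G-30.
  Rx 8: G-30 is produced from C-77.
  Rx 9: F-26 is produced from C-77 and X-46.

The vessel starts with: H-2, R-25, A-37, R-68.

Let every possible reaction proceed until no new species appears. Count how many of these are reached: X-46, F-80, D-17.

H-2 and A-37 present → C-77 forms (Rx 3).
C-77 present → G-30 forms (Rx 8).
R-25 and G-30 present → X-46 forms (Rx 7).
C-77 and X-46 present → F-26 forms (Rx 9).
R-25 and F-26 present → F-80 forms (Rx 4).
R-68 and F-26 present → D-17 forms (Rx 2).
X-46: reached.
F-80: reached.
D-17: reached.
All 3 are reached.

3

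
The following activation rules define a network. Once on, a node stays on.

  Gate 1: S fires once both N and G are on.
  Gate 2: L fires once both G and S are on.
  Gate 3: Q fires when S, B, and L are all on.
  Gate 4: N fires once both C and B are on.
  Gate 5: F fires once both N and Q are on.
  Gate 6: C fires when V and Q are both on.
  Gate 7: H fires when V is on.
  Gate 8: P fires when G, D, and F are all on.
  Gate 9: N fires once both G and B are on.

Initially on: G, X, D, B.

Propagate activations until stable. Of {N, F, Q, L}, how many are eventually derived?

Gate 9: G and B on → N on.
N and G are on, so S fires (Gate 1).
G and S are on, so L fires (Gate 2).
S, B, and L are on, so Q fires (Gate 3).
N and Q are on, so F fires (Gate 5).
N: reached.
F: reached.
Q: reached.
L: reached.
All 4 are reached.

4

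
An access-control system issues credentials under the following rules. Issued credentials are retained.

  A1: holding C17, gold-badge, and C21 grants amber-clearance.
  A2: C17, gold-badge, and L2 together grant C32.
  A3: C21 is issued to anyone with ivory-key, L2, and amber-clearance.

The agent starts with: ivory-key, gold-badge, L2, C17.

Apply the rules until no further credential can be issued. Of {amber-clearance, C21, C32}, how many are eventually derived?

Holding C17, gold-badge, and L2 grants C32 (A2).
amber-clearance would need C17, gold-badge, and C21 (A1), but C21 is never granted.
C21 would need ivory-key, L2, and amber-clearance (A3), but amber-clearance is never granted.
C32: reached.
Reached: C32 — 1 of the 3.

1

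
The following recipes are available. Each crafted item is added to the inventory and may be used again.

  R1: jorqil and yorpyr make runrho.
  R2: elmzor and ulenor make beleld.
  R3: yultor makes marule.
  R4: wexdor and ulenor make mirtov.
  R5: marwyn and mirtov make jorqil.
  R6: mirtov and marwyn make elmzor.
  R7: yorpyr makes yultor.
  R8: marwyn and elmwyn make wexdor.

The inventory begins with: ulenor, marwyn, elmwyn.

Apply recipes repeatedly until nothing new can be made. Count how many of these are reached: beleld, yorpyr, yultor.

1

marwyn and elmwyn → wexdor (R8).
Using R4, wexdor and ulenor make mirtov.
mirtov and marwyn → elmzor (R6).
elmzor and ulenor → beleld (R2).
beleld: reached.
No rule produces yorpyr, and it is not given.
yultor would need yorpyr (R7), but yorpyr is never obtained.
Reached: beleld — 1 of the 3.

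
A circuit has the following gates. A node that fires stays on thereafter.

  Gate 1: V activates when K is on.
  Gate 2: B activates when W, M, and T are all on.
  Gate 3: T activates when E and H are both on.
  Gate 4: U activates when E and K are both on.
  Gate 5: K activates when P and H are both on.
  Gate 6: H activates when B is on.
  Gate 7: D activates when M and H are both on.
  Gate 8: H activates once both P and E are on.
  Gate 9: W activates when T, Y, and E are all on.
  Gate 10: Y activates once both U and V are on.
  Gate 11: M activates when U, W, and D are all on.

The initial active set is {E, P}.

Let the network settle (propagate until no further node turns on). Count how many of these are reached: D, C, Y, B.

Gate 8: P and E on → H on.
Gate 5: P and H on → K on.
K is on, so V activates (Gate 1).
Gate 4: E and K on → U on.
Gate 10: U and V on → Y on.
D would need M and H (Gate 7), but M never turns on.
No rule produces C, and it is not given.
Y: reached.
B would need W, M, and T (Gate 2), but M never turns on.
Reached: Y — 1 of the 4.

1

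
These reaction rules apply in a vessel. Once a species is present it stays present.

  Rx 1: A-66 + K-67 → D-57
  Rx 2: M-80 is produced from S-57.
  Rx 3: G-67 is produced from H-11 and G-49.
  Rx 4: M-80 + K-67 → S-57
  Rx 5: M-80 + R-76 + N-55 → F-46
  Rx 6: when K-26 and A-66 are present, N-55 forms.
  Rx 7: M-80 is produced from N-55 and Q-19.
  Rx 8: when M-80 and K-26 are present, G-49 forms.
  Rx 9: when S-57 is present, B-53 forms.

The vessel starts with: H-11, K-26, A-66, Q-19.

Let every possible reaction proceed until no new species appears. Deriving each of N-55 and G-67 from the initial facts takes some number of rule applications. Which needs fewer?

N-55

N-55: K-26 and A-66 present → N-55 forms (Rx 6). [1 rule application]
G-67: K-26 and A-66 present → N-55 forms (Rx 6). N-55 and Q-19 present → M-80 forms (Rx 7). M-80 and K-26 present → G-49 forms (Rx 8). H-11 and G-49 present → G-67 forms (Rx 3). [4 rule applications]
N-55 needs fewer.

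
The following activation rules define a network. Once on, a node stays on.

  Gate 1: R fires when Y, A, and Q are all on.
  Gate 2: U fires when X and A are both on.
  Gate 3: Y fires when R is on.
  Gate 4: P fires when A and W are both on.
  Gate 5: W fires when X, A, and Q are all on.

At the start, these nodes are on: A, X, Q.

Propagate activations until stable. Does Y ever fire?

No

Y would need R (Gate 3), but R never turns on.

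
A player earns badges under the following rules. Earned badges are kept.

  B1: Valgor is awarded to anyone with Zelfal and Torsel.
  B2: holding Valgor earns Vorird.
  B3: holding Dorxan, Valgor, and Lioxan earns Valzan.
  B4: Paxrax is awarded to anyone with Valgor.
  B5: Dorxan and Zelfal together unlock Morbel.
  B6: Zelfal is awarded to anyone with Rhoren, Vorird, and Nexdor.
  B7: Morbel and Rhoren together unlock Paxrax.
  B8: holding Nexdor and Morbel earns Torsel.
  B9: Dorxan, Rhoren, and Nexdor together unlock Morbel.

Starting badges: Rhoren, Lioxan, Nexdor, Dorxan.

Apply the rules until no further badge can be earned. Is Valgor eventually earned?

No

Valgor would need Zelfal and Torsel (B1), but Zelfal is never earned.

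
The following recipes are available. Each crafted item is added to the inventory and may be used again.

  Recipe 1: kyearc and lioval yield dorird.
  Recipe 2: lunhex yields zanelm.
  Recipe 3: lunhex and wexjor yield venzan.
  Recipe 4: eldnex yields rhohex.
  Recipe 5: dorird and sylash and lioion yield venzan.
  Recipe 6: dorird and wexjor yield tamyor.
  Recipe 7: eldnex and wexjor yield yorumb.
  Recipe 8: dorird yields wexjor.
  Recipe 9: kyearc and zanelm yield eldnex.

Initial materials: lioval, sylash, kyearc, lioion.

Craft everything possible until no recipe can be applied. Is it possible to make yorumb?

No

yorumb would need eldnex and wexjor (Recipe 7), but eldnex is never obtained.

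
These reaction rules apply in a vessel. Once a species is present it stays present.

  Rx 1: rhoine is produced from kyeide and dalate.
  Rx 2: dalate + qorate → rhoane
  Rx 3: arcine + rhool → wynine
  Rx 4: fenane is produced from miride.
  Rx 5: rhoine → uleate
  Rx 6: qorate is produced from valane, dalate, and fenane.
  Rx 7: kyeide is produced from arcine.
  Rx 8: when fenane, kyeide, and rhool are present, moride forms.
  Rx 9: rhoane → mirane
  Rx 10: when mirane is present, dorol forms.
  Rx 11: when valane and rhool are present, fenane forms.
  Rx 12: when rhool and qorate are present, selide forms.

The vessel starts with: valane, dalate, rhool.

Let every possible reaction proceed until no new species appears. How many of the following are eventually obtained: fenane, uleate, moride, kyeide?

1

valane and rhool present → fenane forms (Rx 11).
fenane: reached.
uleate would need rhoine (Rx 5), but rhoine never forms.
moride would need fenane, kyeide, and rhool (Rx 8), but kyeide never forms.
kyeide would need arcine (Rx 7), but arcine never forms.
Reached: fenane — 1 of the 4.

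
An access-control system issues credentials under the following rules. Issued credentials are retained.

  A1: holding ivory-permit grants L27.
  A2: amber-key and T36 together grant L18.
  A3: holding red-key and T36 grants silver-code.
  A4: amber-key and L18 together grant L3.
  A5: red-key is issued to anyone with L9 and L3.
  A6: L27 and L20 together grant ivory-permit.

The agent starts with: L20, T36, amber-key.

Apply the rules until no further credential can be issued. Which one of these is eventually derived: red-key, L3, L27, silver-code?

Holding amber-key and T36 grants L18 (A2).
Holding amber-key and L18 grants L3 (A4).
L27 would need ivory-permit (A1), but ivory-permit is never granted. silver-code would need red-key and T36 (A3), but red-key is never granted. red-key would need L9 and L3 (A5), but L9 is never granted.

L3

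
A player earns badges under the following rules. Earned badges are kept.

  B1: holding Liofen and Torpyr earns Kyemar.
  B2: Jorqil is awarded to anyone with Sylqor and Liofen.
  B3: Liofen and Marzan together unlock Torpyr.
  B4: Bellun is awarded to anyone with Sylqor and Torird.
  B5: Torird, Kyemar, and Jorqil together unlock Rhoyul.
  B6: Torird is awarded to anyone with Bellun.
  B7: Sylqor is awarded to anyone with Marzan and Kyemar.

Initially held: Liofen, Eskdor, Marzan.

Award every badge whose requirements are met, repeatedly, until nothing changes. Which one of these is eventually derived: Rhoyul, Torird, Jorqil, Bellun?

With Liofen and Marzan, Torpyr is earned (B3).
With Liofen and Torpyr, Kyemar is earned (B1).
With Marzan and Kyemar, Sylqor is earned (B7).
With Sylqor and Liofen, Jorqil is earned (B2).
Torird would need Bellun (B6), but Bellun is never earned. Bellun would need Sylqor and Torird (B4), but Torird is never earned. Rhoyul would need Torird, Kyemar, and Jorqil (B5), but Torird is never earned.

Jorqil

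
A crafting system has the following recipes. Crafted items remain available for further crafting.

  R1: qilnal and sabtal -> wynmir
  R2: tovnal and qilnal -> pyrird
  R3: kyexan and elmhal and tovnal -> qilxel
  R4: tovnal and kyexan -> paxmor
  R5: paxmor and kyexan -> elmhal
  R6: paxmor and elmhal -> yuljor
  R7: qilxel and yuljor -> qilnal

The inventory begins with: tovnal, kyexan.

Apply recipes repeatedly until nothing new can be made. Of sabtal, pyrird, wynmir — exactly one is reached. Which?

pyrird

Using R4, tovnal and kyexan make paxmor.
paxmor and kyexan -> elmhal (R5).
kyexan and elmhal and tovnal -> qilxel (R3).
paxmor and elmhal -> yuljor (R6).
Using R7, qilxel and yuljor make qilnal.
tovnal and qilnal -> pyrird (R2).
wynmir would need qilnal and sabtal (R1), but sabtal is never obtained. No rule produces sabtal, and it is not given.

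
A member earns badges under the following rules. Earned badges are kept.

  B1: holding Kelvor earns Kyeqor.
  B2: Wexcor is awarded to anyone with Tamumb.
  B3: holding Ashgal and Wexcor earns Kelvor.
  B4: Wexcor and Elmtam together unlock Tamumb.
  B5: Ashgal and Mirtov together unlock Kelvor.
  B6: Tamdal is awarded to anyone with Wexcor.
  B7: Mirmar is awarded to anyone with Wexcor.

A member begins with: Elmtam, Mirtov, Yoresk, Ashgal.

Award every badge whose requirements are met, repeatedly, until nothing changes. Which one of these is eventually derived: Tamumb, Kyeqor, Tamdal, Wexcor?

Kyeqor

With Ashgal and Mirtov, Kelvor is earned (B5).
With Kelvor, Kyeqor is earned (B1).
Wexcor would need Tamumb (B2), but Tamumb is never earned. Tamdal would need Wexcor (B6), but Wexcor is never earned. Tamumb would need Wexcor and Elmtam (B4), but Wexcor is never earned.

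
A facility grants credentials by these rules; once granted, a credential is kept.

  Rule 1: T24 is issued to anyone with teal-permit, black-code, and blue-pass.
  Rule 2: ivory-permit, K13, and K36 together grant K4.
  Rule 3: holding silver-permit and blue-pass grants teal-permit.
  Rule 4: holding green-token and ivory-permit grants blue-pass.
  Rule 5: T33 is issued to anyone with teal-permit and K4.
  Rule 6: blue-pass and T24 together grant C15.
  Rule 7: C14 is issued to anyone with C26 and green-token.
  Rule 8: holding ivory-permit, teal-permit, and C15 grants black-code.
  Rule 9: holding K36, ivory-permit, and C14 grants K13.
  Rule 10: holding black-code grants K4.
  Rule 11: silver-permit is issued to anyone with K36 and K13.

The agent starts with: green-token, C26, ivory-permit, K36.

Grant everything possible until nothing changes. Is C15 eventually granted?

C15 would need blue-pass and T24 (Rule 6), but T24 is never granted.

No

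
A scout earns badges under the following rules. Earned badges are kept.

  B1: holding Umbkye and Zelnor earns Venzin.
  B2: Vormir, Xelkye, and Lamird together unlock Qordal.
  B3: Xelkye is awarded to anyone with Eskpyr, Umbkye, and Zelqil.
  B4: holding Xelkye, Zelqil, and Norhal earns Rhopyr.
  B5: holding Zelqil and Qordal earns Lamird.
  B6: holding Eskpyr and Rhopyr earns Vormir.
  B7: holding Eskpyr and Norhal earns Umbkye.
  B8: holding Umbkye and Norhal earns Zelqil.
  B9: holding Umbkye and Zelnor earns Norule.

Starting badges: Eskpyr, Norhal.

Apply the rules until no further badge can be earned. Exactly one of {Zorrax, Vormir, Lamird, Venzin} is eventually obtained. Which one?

With Eskpyr and Norhal, Umbkye is earned (B7).
With Umbkye and Norhal, Zelqil is earned (B8).
With Eskpyr, Umbkye, and Zelqil, Xelkye is earned (B3).
With Xelkye, Zelqil, and Norhal, Rhopyr is earned (B4).
With Eskpyr and Rhopyr, Vormir is earned (B6).
Lamird would need Zelqil and Qordal (B5), but Qordal is never earned. Venzin would need Umbkye and Zelnor (B1), but Zelnor is never earned. No rule produces Zorrax, and it is not given.

Vormir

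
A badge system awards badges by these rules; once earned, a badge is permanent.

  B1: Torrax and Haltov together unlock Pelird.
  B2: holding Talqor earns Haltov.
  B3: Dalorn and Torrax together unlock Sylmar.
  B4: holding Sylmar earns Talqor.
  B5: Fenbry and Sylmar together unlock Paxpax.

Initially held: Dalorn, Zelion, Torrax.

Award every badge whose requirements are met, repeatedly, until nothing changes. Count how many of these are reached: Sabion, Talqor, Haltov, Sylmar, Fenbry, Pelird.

With Dalorn and Torrax, Sylmar is earned (B3).
With Sylmar, Talqor is earned (B4).
With Talqor, Haltov is earned (B2).
With Torrax and Haltov, Pelird is earned (B1).
No rule produces Sabion, and it is not given.
Talqor: reached.
Haltov: reached.
Sylmar: reached.
No rule produces Fenbry, and it is not given.
Pelird: reached.
Reached: Talqor, Haltov, Sylmar, and Pelird — 4 of the 6.

4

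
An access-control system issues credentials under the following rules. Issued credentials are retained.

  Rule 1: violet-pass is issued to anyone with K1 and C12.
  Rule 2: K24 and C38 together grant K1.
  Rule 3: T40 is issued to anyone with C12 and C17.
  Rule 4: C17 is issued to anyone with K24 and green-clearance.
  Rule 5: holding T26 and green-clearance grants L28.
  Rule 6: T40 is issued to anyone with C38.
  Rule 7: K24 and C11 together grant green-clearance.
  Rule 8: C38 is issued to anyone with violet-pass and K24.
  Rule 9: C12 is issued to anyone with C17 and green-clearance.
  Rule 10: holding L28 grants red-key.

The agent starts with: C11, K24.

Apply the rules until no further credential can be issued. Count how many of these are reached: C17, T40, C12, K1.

3

Holding K24 and C11 grants green-clearance (Rule 7).
Holding K24 and green-clearance grants C17 (Rule 4).
Holding C17 and green-clearance grants C12 (Rule 9).
Holding C12 and C17 grants T40 (Rule 3).
C17: reached.
T40: reached.
C12: reached.
K1 would need K24 and C38 (Rule 2), but C38 is never granted.
Reached: C17, T40, and C12 — 3 of the 4.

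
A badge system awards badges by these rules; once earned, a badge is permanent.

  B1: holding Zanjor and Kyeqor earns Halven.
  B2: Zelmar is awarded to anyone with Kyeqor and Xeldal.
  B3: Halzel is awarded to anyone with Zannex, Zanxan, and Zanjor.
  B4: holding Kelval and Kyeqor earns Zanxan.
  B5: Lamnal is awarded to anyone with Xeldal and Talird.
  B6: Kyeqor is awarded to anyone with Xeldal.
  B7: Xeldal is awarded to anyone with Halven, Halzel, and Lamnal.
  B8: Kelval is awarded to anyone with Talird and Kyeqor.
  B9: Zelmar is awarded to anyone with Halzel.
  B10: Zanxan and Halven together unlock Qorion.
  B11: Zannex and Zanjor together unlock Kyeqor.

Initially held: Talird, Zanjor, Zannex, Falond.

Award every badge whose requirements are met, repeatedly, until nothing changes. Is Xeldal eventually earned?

No

Xeldal would need Halven, Halzel, and Lamnal (B7), but Lamnal is never earned.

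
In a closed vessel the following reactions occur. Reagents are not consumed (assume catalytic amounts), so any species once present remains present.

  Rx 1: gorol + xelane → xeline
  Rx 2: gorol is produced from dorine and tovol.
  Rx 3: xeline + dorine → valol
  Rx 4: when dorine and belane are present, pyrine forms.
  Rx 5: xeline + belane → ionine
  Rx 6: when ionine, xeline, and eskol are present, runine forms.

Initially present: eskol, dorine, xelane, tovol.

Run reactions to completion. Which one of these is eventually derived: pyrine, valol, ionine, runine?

dorine and tovol present → gorol forms (Rx 2).
gorol and xelane present → xeline forms (Rx 1).
xeline and dorine present → valol forms (Rx 3).
runine would need ionine, xeline, and eskol (Rx 6), but ionine never forms. pyrine would need dorine and belane (Rx 4), but belane never forms. ionine would need xeline and belane (Rx 5), but belane never forms.

valol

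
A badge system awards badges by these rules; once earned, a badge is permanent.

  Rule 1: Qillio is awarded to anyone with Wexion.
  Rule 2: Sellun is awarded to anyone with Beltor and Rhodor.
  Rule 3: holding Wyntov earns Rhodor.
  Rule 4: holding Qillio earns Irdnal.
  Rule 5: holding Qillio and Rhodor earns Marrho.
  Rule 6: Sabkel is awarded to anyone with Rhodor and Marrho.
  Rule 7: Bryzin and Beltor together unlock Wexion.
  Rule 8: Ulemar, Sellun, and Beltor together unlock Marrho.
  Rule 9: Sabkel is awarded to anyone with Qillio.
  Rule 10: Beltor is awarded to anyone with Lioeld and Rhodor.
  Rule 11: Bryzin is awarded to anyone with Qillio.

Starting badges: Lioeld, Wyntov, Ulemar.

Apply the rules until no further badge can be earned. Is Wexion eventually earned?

Wexion would need Bryzin and Beltor (Rule 7), but Bryzin is never earned.

No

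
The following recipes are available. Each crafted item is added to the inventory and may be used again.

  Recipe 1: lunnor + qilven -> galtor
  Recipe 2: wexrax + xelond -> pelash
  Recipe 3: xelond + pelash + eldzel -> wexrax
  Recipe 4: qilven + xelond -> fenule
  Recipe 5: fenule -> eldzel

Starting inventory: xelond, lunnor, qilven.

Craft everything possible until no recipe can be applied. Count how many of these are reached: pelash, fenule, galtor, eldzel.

Using Recipe 1, lunnor and qilven make galtor.
qilven + xelond -> fenule (Recipe 4).
fenule -> eldzel (Recipe 5).
pelash would need wexrax and xelond (Recipe 2), but wexrax is never obtained.
fenule: reached.
galtor: reached.
eldzel: reached.
Reached: fenule, galtor, and eldzel — 3 of the 4.

3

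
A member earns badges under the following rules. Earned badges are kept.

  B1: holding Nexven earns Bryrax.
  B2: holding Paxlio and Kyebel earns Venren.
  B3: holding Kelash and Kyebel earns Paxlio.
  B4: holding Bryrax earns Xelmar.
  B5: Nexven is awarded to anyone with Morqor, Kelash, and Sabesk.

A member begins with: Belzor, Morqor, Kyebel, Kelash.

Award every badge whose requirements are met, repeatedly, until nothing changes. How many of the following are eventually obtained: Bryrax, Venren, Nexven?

With Kelash and Kyebel, Paxlio is earned (B3).
With Paxlio and Kyebel, Venren is earned (B2).
Bryrax would need Nexven (B1), but Nexven is never earned.
Venren: reached.
Nexven would need Morqor, Kelash, and Sabesk (B5), but Sabesk is never earned.
Reached: Venren — 1 of the 3.

1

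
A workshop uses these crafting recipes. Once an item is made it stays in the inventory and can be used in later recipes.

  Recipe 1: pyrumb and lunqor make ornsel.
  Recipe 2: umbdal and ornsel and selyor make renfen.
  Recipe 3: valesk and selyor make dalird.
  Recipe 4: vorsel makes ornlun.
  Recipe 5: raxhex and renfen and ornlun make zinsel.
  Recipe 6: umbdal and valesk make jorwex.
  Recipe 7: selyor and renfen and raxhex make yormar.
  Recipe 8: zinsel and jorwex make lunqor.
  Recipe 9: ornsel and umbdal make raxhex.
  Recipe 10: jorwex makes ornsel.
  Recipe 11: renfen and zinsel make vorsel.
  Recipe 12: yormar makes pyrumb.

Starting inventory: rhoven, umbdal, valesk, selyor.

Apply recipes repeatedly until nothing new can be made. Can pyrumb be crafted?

umbdal and valesk → jorwex (Recipe 6).
jorwex → ornsel (Recipe 10).
umbdal and ornsel and selyor → renfen (Recipe 2).
ornsel and umbdal → raxhex (Recipe 9).
selyor and renfen and raxhex → yormar (Recipe 7).
yormar → pyrumb (Recipe 12).

Yes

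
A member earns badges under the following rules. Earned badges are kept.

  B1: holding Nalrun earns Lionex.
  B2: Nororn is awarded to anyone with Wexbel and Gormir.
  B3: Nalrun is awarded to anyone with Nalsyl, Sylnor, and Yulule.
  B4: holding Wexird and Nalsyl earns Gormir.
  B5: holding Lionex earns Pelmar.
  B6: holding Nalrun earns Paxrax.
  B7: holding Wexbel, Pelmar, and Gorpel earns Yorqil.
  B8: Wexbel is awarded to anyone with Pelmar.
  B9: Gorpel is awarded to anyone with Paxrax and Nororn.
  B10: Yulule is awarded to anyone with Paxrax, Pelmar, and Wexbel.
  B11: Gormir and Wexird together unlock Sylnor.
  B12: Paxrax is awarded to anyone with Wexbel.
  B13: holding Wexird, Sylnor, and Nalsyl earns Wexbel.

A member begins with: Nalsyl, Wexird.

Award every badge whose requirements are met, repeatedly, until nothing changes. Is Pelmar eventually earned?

Pelmar would need Lionex (B5), but Lionex is never earned.

No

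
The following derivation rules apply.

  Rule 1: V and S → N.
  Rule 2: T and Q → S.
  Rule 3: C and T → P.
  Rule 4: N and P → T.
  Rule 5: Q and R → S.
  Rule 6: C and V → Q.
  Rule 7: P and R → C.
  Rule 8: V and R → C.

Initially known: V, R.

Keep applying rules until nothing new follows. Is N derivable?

V and R hold, so C follows (Rule 8).
C and V hold, so Q follows (Rule 6).
From Q and R, Rule 5 gives S.
V and S hold, so N follows (Rule 1).

Yes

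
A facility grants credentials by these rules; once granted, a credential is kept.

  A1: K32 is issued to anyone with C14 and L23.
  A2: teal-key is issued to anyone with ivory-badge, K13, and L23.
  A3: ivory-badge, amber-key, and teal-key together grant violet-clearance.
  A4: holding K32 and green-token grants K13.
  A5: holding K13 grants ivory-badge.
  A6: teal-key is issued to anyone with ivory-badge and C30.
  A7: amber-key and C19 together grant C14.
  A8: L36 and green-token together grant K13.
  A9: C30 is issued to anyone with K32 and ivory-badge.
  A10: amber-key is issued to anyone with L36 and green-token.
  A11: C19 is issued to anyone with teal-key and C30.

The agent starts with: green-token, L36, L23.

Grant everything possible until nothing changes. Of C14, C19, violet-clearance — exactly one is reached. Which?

Holding L36 and green-token grants amber-key (A10).
Holding L36 and green-token grants K13 (A8).
Holding K13 grants ivory-badge (A5).
Holding ivory-badge, K13, and L23 grants teal-key (A2).
Holding ivory-badge, amber-key, and teal-key grants violet-clearance (A3).
C19 would need teal-key and C30 (A11), but C30 is never granted. C14 would need amber-key and C19 (A7), but C19 is never granted.

violet-clearance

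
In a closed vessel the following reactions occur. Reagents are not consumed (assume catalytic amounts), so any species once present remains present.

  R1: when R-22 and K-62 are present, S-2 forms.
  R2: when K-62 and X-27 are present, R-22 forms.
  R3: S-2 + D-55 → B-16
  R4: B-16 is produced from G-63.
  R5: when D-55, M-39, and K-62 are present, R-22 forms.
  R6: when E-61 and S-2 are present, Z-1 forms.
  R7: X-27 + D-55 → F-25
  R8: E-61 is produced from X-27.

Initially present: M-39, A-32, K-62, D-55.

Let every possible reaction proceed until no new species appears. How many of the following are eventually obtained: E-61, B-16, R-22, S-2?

D-55, M-39, and K-62 present → R-22 forms (R5).
R-22 and K-62 present → S-2 forms (R1).
S-2 and D-55 present → B-16 forms (R3).
E-61 would need X-27 (R8), but X-27 never forms.
B-16: reached.
R-22: reached.
S-2: reached.
Reached: B-16, R-22, and S-2 — 3 of the 4.

3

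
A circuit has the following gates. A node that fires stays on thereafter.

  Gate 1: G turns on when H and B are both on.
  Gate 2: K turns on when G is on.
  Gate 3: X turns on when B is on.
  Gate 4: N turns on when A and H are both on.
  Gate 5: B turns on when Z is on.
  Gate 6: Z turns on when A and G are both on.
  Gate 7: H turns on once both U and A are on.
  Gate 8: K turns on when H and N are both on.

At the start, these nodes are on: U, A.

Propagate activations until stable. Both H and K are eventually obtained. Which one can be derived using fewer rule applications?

H: U and A are on, so H turns on (Gate 7). [1 rule application]
K: U and A are on, so H turns on (Gate 7). Gate 4: A and H on → N on. H and N are on, so K turns on (Gate 8). [3 rule applications]
H needs fewer.

H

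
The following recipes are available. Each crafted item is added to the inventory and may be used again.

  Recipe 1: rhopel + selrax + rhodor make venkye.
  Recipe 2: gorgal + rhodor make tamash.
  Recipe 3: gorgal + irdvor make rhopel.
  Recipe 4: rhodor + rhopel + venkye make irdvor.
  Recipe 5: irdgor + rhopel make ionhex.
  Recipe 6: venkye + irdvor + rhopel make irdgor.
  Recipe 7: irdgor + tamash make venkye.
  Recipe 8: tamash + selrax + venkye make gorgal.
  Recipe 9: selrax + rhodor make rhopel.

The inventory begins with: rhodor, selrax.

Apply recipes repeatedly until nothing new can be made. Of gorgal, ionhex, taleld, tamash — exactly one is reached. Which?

selrax + rhodor → rhopel (Recipe 9).
rhopel + selrax + rhodor → venkye (Recipe 1).
Using Recipe 4, rhodor, rhopel, and venkye make irdvor.
venkye + irdvor + rhopel → irdgor (Recipe 6).
Using Recipe 5, irdgor and rhopel make ionhex.
No rule produces taleld, and it is not given. tamash would need gorgal and rhodor (Recipe 2), but gorgal is never obtained. gorgal would need tamash, selrax, and venkye (Recipe 8), but tamash is never obtained.

ionhex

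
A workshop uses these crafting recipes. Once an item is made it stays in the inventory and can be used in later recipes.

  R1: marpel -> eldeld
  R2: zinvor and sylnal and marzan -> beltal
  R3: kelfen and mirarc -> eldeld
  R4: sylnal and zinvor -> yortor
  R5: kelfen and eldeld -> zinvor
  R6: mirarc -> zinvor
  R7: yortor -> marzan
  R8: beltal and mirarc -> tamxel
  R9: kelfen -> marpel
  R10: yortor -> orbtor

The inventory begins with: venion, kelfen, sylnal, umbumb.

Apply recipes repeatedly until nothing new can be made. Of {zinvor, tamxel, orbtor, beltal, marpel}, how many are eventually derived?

kelfen -> marpel (R9).
marpel -> eldeld (R1).
Using R5, kelfen and eldeld make zinvor.
sylnal and zinvor -> yortor (R4).
yortor -> orbtor (R10).
Using R7, yortor makes marzan.
zinvor and sylnal and marzan -> beltal (R2).
zinvor: reached.
tamxel would need beltal and mirarc (R8), but mirarc is never obtained.
orbtor: reached.
beltal: reached.
marpel: reached.
Reached: zinvor, orbtor, beltal, and marpel — 4 of the 5.

4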